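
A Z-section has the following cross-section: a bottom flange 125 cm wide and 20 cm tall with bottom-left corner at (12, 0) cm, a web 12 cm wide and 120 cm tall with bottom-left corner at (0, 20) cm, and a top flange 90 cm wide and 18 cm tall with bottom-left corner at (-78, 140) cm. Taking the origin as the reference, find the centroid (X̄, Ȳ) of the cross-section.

bottom flange: A = 125 × 20 = 2500.00, centroid at (74.50, 10.00).
web: A = 12 × 120 = 1440.00, centroid at (6.00, 80.00).
top flange: A = 90 × 18 = 1620.00, centroid at (-33.00, 149.00).
ΣA = 5560.00 cm²
ΣAX̄ = (2500.00)(74.50) + (1440.00)(6.00) + (1620.00)(-33.00) = 141430.00 cm³
ΣAȲ = (2500.00)(10.00) + (1440.00)(80.00) + (1620.00)(149.00) = 381580.00 cm³
X̄ = 141430.00 / 5560.00 = 25.44 cm
Ȳ = 381580.00 / 5560.00 = 68.63 cm

X̄ = 25.44 cm, Ȳ = 68.63 cm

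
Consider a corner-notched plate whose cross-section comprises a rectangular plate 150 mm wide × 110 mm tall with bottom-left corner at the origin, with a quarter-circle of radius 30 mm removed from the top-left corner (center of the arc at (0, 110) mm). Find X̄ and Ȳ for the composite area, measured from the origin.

plate: A = 150 × 110 = 16500.00, centroid at (75.00, 55.00).
removed quarter-circle: A = −¼π·30² = -706.86, centroid at (12.73, 97.27).
ΣA = 15793.14 mm², ΣAX̄ = 1228500.00 mm³, ΣAȲ = 838745.58 mm³.
X̄ = 1228500.00/15793.14 = 77.79 mm; Ȳ = 838745.58/15793.14 = 53.11 mm.

X̄ = 77.79 mm, Ȳ = 53.11 mm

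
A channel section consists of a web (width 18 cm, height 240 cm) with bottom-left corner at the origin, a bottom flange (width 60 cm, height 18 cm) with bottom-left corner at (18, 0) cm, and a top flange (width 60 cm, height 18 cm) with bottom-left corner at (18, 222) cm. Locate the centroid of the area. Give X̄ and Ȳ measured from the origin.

X̄ = 22.00 cm, Ȳ = 120.00 cm

web: A = 18 × 240 = 4320.00, centroid at (9.00, 120.00).
bottom flange: A = 60 × 18 = 1080.00, centroid at (48.00, 9.00).
top flange: A = 60 × 18 = 1080.00, centroid at (48.00, 231.00).
ΣA = 6480.00 cm²
ΣAX̄ = (4320.00)(9.00) + (1080.00)(48.00) + (1080.00)(48.00) = 142560.00 cm³
ΣAȲ = (4320.00)(120.00) + (1080.00)(9.00) + (1080.00)(231.00) = 777600.00 cm³
X̄ = 142560.00 / 6480.00 = 22.00 cm
Ȳ = 777600.00 / 6480.00 = 120.00 cm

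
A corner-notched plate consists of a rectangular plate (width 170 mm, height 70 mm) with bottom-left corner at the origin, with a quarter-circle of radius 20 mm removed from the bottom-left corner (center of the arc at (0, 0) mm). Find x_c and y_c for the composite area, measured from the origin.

plate: A = 170 × 70 = 11900.00, centroid at (85.00, 35.00).
removed quarter-circle: A = −¼π·20² = -314.16, centroid at (8.49, 8.49).
ΣA = 11585.84 mm², ΣAx_c = 1008833.33 mm³, ΣAy_c = 413833.33 mm³.
x_c = 1008833.33/11585.84 = 87.07 mm; y_c = 413833.33/11585.84 = 35.72 mm.

x_c = 87.07 mm, y_c = 35.72 mm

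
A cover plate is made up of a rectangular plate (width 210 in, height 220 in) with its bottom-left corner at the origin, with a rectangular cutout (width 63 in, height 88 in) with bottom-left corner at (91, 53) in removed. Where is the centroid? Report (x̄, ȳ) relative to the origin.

plate: A = 210 × 220 = 46200.00, centroid at (105.00, 110.00).
hole: A = −(63 × 88) = -5544.00, centroid at (122.50, 97.00).
ΣA = 40656.00 in²
ΣAx̄ = (46200.00)(105.00) + (-5544.00)(122.50) = 4171860.00 in³
ΣAȳ = (46200.00)(110.00) + (-5544.00)(97.00) = 4544232.00 in³
x̄ = 4171860.00 / 40656.00 = 102.61 in
ȳ = 4544232.00 / 40656.00 = 111.77 in

x̄ = 102.61 in, ȳ = 111.77 in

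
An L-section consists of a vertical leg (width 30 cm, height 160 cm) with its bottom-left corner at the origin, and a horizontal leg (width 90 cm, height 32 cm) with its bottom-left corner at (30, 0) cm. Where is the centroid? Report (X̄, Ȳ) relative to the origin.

vertical leg: A = 30 × 160 = 4800.00, centroid at (15.00, 80.00).
horizontal leg: A = 90 × 32 = 2880.00, centroid at (75.00, 16.00).
ΣA = 7680.00 cm², ΣAX̄ = 288000.00 cm³, ΣAȲ = 430080.00 cm³.
X̄ = 288000.00/7680.00 = 37.50 cm; Ȳ = 430080.00/7680.00 = 56.00 cm.

X̄ = 37.50 cm, Ȳ = 56.00 cm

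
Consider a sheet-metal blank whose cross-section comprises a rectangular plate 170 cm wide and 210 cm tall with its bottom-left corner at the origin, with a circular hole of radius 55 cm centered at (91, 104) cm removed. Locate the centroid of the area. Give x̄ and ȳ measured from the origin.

plate: A = 170 × 210 = 35700.00, centroid at (85.00, 105.00).
hole: A = −π·55² = -9503.32, centroid at (91.00, 104.00).
ΣA = 26196.68 cm²
ΣAx̄ = (35700.00)(85.00) + (-9503.32)(91.00) = 2169698.08 cm³
ΣAȳ = (35700.00)(105.00) + (-9503.32)(104.00) = 2760154.95 cm³
x̄ = 2169698.08 / 26196.68 = 82.82 cm
ȳ = 2760154.95 / 26196.68 = 105.36 cm

x̄ = 82.82 cm, ȳ = 105.36 cm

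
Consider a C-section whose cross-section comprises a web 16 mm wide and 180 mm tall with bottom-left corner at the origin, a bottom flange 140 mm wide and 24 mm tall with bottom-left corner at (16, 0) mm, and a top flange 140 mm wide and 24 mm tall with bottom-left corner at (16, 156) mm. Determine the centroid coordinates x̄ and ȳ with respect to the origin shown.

x̄ = 62.60 mm, ȳ = 90.00 mm

web: A = 16 × 180 = 2880.00, centroid at (8.00, 90.00).
bottom flange: A = 140 × 24 = 3360.00, centroid at (86.00, 12.00).
top flange: A = 140 × 24 = 3360.00, centroid at (86.00, 168.00).
ΣA = 9600.00 mm²
ΣAx̄ = (2880.00)(8.00) + (3360.00)(86.00) + (3360.00)(86.00) = 600960.00 mm³
ΣAȳ = (2880.00)(90.00) + (3360.00)(12.00) + (3360.00)(168.00) = 864000.00 mm³
x̄ = 600960.00 / 9600.00 = 62.60 mm
ȳ = 864000.00 / 9600.00 = 90.00 mm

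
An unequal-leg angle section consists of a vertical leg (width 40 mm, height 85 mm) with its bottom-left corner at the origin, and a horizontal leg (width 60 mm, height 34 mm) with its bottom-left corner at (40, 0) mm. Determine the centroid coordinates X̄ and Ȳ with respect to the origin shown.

X̄ = 38.75 mm, Ȳ = 32.94 mm

vertical leg: A = 40 × 85 = 3400.00, centroid at (20.00, 42.50).
horizontal leg: A = 60 × 34 = 2040.00, centroid at (70.00, 17.00).
ΣA = 5440.00 mm², ΣAX̄ = 210800.00 mm³, ΣAȲ = 179180.00 mm³.
X̄ = 210800.00/5440.00 = 38.75 mm; Ȳ = 179180.00/5440.00 = 32.94 mm.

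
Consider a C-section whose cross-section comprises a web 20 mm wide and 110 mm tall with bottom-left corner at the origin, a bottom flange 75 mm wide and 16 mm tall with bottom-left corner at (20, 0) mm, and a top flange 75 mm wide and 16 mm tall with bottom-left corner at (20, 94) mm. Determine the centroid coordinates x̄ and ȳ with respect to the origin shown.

web: A = 20 × 110 = 2200.00, centroid at (10.00, 55.00).
bottom flange: A = 75 × 16 = 1200.00, centroid at (57.50, 8.00).
top flange: A = 75 × 16 = 1200.00, centroid at (57.50, 102.00).
ΣA = 4600.00 mm², ΣAx̄ = 160000.00 mm³, ΣAȳ = 253000.00 mm³.
x̄ = 160000.00/4600.00 = 34.78 mm; ȳ = 253000.00/4600.00 = 55.00 mm.

x̄ = 34.78 mm, ȳ = 55.00 mm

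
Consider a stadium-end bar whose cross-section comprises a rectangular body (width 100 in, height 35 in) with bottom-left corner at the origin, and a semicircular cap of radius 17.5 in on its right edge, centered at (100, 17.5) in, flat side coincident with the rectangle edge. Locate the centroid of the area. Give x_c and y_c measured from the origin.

x_c = 56.94 in, y_c = 17.50 in

Part | A | x̄ᵢ | ȳᵢ | A·x̄ᵢ | A·ȳᵢ
rectangular body | 3500.00 | 50.00 | 17.50 | 175000.00 | 61250.00
semicircular end | 481.06 | 107.43 | 17.50 | 51678.55 | 8418.49
Σ | 3981.06 |  |  | 226678.55 | 69668.49
x_c = 226678.55 / 3981.06 = 56.94 in
y_c = 69668.49 / 3981.06 = 17.50 in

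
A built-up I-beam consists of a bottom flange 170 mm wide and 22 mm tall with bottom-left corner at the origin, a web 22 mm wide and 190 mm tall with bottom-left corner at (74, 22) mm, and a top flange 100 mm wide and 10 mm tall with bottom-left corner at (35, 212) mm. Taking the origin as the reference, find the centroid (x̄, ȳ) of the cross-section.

Part | A | x̄ᵢ | ȳᵢ | A·x̄ᵢ | A·ȳᵢ
bottom flange | 3740.00 | 85.00 | 11.00 | 317900.00 | 41140.00
web | 4180.00 | 85.00 | 117.00 | 355300.00 | 489060.00
top flange | 1000.00 | 85.00 | 217.00 | 85000.00 | 217000.00
Σ | 8920.00 |  |  | 758200.00 | 747200.00
x̄ = 758200.00 / 8920.00 = 85.00 mm
ȳ = 747200.00 / 8920.00 = 83.77 mm

x̄ = 85.00 mm, ȳ = 83.77 mm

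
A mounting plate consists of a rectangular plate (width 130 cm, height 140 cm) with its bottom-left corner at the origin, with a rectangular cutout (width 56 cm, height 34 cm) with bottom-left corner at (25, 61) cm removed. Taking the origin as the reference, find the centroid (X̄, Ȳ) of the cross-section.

plate: A = 130 × 140 = 18200.00, centroid at (65.00, 70.00).
hole: A = −(56 × 34) = -1904.00, centroid at (53.00, 78.00).
ΣA = 16296.00 cm²
ΣAX̄ = (18200.00)(65.00) + (-1904.00)(53.00) = 1082088.00 cm³
ΣAȲ = (18200.00)(70.00) + (-1904.00)(78.00) = 1125488.00 cm³
X̄ = 1082088.00 / 16296.00 = 66.40 cm
Ȳ = 1125488.00 / 16296.00 = 69.07 cm

X̄ = 66.40 cm, Ȳ = 69.07 cm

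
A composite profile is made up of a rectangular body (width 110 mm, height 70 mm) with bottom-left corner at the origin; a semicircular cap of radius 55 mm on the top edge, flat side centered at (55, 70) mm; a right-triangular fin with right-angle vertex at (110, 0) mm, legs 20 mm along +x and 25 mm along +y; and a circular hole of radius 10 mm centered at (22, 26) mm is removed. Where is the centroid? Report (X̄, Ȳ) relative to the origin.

Part | A | x̄ᵢ | ȳᵢ | A·x̄ᵢ | A·ȳᵢ
rectangular body | 7700.00 | 55.00 | 35.00 | 423500.00 | 269500.00
semicircular top | 4751.66 | 55.00 | 93.34 | 261341.24 | 443532.79
triangular fin | 250.00 | 116.67 | 8.33 | 29166.67 | 2083.33
hole | -314.16 | 22.00 | 26.00 | -6911.50 | -8168.14
Σ | 12387.50 |  |  | 707096.40 | 706947.98
X̄ = 707096.40 / 12387.50 = 57.08 mm
Ȳ = 706947.98 / 12387.50 = 57.07 mm

X̄ = 57.08 mm, Ȳ = 57.07 mm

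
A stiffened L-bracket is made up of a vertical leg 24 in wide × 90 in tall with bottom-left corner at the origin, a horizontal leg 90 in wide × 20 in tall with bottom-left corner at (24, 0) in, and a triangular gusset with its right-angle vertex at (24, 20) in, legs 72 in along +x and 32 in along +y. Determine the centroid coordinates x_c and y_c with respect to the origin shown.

x_c = 40.18 in, y_c = 29.45 in

Part | A | x̄ᵢ | ȳᵢ | A·x̄ᵢ | A·ȳᵢ
vertical leg | 2160.00 | 12.00 | 45.00 | 25920.00 | 97200.00
horizontal leg | 1800.00 | 69.00 | 10.00 | 124200.00 | 18000.00
gusset | 1152.00 | 48.00 | 30.67 | 55296.00 | 35328.00
Σ | 5112.00 |  |  | 205416.00 | 150528.00
x_c = 205416.00 / 5112.00 = 40.18 in
y_c = 150528.00 / 5112.00 = 29.45 in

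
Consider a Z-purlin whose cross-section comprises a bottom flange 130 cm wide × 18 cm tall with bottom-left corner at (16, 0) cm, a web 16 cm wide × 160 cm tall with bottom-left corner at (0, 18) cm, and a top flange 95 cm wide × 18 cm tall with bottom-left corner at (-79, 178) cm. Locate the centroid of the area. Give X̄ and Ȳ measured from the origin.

X̄ = 23.62 cm, Ȳ = 89.52 cm

bottom flange: A = 130 × 18 = 2340.00, centroid at (81.00, 9.00).
web: A = 16 × 160 = 2560.00, centroid at (8.00, 98.00).
top flange: A = 95 × 18 = 1710.00, centroid at (-31.50, 187.00).
ΣA = 6610.00 cm²
ΣAX̄ = (2340.00)(81.00) + (2560.00)(8.00) + (1710.00)(-31.50) = 156155.00 cm³
ΣAȲ = (2340.00)(9.00) + (2560.00)(98.00) + (1710.00)(187.00) = 591710.00 cm³
X̄ = 156155.00 / 6610.00 = 23.62 cm
Ȳ = 591710.00 / 6610.00 = 89.52 cm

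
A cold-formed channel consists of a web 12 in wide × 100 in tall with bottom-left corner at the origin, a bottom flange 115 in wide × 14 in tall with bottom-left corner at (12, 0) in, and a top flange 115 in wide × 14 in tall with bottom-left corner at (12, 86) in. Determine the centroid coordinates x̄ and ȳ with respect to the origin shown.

web: A = 12 × 100 = 1200.00, centroid at (6.00, 50.00).
bottom flange: A = 115 × 14 = 1610.00, centroid at (69.50, 7.00).
top flange: A = 115 × 14 = 1610.00, centroid at (69.50, 93.00).
ΣA = 4420.00 in², ΣAx̄ = 230990.00 in³, ΣAȳ = 221000.00 in³.
x̄ = 230990.00/4420.00 = 52.26 in; ȳ = 221000.00/4420.00 = 50.00 in.

x̄ = 52.26 in, ȳ = 50.00 in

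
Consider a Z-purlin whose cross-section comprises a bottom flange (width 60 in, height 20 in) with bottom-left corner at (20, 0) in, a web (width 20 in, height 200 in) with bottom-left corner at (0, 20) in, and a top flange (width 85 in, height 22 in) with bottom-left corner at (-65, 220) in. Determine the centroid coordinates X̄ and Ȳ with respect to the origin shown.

bottom flange: A = 60 × 20 = 1200.00, centroid at (50.00, 10.00).
web: A = 20 × 200 = 4000.00, centroid at (10.00, 120.00).
top flange: A = 85 × 22 = 1870.00, centroid at (-22.50, 231.00).
ΣA = 7070.00 in²
ΣAX̄ = (1200.00)(50.00) + (4000.00)(10.00) + (1870.00)(-22.50) = 57925.00 in³
ΣAȲ = (1200.00)(10.00) + (4000.00)(120.00) + (1870.00)(231.00) = 923970.00 in³
X̄ = 57925.00 / 7070.00 = 8.19 in
Ȳ = 923970.00 / 7070.00 = 130.69 in

X̄ = 8.19 in, Ȳ = 130.69 in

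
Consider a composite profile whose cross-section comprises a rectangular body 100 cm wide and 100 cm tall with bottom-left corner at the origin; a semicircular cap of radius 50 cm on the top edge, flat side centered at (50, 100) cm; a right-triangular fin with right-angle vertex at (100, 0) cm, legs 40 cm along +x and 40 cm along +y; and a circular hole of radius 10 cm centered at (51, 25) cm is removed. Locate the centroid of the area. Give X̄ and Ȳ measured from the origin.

X̄ = 53.49 cm, Ȳ = 67.91 cm

rectangular body: A = 100 × 100 = 10000.00, centroid at (50.00, 50.00).
semicircular top: A = ½π·50² = 3926.99, centroid at (50.00, 121.22).
triangular fin: A = ½·40·40 = 800.00, centroid at (113.33, 13.33).
hole: A = −π·10² = -314.16, centroid at (51.00, 25.00).
ΣA = 14412.83 cm²
ΣAX̄ = (10000.00)(50.00) + (3926.99)(50.00) + (800.00)(113.33) + (-314.16)(51.00) = 770994.08 cm³
ΣAȲ = (10000.00)(50.00) + (3926.99)(121.22) + (800.00)(13.33) + (-314.16)(25.00) = 978845.10 cm³
X̄ = 770994.08 / 14412.83 = 53.49 cm
Ȳ = 978845.10 / 14412.83 = 67.91 cm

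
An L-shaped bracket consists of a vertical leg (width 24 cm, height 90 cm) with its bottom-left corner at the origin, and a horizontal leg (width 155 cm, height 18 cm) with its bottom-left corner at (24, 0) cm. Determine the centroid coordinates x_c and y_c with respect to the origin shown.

x_c = 62.45 cm, y_c = 24.71 cm

vertical leg: A = 24 × 90 = 2160.00, centroid at (12.00, 45.00).
horizontal leg: A = 155 × 18 = 2790.00, centroid at (101.50, 9.00).
ΣA = 4950.00 cm²
ΣAx_c = (2160.00)(12.00) + (2790.00)(101.50) = 309105.00 cm³
ΣAy_c = (2160.00)(45.00) + (2790.00)(9.00) = 122310.00 cm³
x_c = 309105.00 / 4950.00 = 62.45 cm
y_c = 122310.00 / 4950.00 = 24.71 cm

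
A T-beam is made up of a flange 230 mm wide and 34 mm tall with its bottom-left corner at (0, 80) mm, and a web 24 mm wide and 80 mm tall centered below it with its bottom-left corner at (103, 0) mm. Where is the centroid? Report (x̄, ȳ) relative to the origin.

x̄ = 115.00 mm, ȳ = 85.76 mm

web: A = 24 × 80 = 1920.00, centroid at (115.00, 40.00).
flange: A = 230 × 34 = 7820.00, centroid at (115.00, 97.00).
ΣA = 9740.00 mm²
ΣAx̄ = (1920.00)(115.00) + (7820.00)(115.00) = 1120100.00 mm³
ΣAȳ = (1920.00)(40.00) + (7820.00)(97.00) = 835340.00 mm³
x̄ = 1120100.00 / 9740.00 = 115.00 mm
ȳ = 835340.00 / 9740.00 = 85.76 mm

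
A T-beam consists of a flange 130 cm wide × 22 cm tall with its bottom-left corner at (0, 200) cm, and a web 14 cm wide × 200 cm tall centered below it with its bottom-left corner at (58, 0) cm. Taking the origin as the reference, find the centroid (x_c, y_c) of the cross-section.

x_c = 65.00 cm, y_c = 156.09 cm

web: A = 14 × 200 = 2800.00, centroid at (65.00, 100.00).
flange: A = 130 × 22 = 2860.00, centroid at (65.00, 211.00).
ΣA = 5660.00 cm², ΣAx_c = 367900.00 cm³, ΣAy_c = 883460.00 cm³.
x_c = 367900.00/5660.00 = 65.00 cm; y_c = 883460.00/5660.00 = 156.09 cm.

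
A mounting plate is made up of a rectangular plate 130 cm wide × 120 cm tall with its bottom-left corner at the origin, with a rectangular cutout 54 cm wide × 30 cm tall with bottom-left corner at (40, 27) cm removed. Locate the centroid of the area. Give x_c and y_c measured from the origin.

plate: A = 130 × 120 = 15600.00, centroid at (65.00, 60.00).
hole: A = −(54 × 30) = -1620.00, centroid at (67.00, 42.00).
ΣA = 13980.00 cm²
ΣAx_c = (15600.00)(65.00) + (-1620.00)(67.00) = 905460.00 cm³
ΣAy_c = (15600.00)(60.00) + (-1620.00)(42.00) = 867960.00 cm³
x_c = 905460.00 / 13980.00 = 64.77 cm
y_c = 867960.00 / 13980.00 = 62.09 cm

x_c = 64.77 cm, y_c = 62.09 cm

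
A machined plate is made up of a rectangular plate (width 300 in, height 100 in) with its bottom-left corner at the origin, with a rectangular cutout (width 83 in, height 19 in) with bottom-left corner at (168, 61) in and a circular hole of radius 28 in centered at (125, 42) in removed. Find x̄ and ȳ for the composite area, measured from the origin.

x̄ = 148.76 in, ȳ = 49.51 in

Part | A | x̄ᵢ | ȳᵢ | A·x̄ᵢ | A·ȳᵢ
plate | 30000.00 | 150.00 | 50.00 | 4500000.00 | 1500000.00
hole 1 | -1577.00 | 209.50 | 70.50 | -330381.50 | -111178.50
hole 2 | -2463.01 | 125.00 | 42.00 | -307876.08 | -103446.36
Σ | 25959.99 |  |  | 3861742.42 | 1285375.14
x̄ = 3861742.42 / 25959.99 = 148.76 in
ȳ = 1285375.14 / 25959.99 = 49.51 in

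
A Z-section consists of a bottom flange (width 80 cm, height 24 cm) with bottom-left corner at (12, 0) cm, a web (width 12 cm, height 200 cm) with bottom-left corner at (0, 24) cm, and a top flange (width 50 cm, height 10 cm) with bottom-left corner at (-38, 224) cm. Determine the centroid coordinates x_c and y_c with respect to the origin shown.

Part | A | x̄ᵢ | ȳᵢ | A·x̄ᵢ | A·ȳᵢ
bottom flange | 1920.00 | 52.00 | 12.00 | 99840.00 | 23040.00
web | 2400.00 | 6.00 | 124.00 | 14400.00 | 297600.00
top flange | 500.00 | -13.00 | 229.00 | -6500.00 | 114500.00
Σ | 4820.00 |  |  | 107740.00 | 435140.00
x_c = 107740.00 / 4820.00 = 22.35 cm
y_c = 435140.00 / 4820.00 = 90.28 cm

x_c = 22.35 cm, y_c = 90.28 cm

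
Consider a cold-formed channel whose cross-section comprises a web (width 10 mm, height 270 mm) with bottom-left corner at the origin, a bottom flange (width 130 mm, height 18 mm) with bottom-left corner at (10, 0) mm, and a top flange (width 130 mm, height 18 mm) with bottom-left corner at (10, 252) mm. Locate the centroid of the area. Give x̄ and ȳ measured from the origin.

x̄ = 49.39 mm, ȳ = 135.00 mm

web: A = 10 × 270 = 2700.00, centroid at (5.00, 135.00).
bottom flange: A = 130 × 18 = 2340.00, centroid at (75.00, 9.00).
top flange: A = 130 × 18 = 2340.00, centroid at (75.00, 261.00).
ΣA = 7380.00 mm², ΣAx̄ = 364500.00 mm³, ΣAȳ = 996300.00 mm³.
x̄ = 364500.00/7380.00 = 49.39 mm; ȳ = 996300.00/7380.00 = 135.00 mm.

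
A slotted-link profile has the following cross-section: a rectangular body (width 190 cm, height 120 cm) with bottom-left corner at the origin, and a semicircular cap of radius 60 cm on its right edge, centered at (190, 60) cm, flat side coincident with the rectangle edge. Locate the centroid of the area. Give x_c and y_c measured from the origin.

rectangular body: A = 190 × 120 = 22800.00, centroid at (95.00, 60.00).
semicircular end: A = ½π·60² = 5654.87, centroid at (215.46, 60.00).
ΣA = 28454.87 cm²
ΣAx_c = (22800.00)(95.00) + (5654.87)(215.46) = 3384424.69 cm³
ΣAy_c = (22800.00)(60.00) + (5654.87)(60.00) = 1707292.01 cm³
x_c = 3384424.69 / 28454.87 = 118.94 cm
y_c = 1707292.01 / 28454.87 = 60.00 cm

x_c = 118.94 cm, y_c = 60.00 cm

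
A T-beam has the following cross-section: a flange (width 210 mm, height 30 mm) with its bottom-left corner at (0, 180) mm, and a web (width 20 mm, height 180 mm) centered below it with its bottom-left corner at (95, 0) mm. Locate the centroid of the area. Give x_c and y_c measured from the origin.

web: A = 20 × 180 = 3600.00, centroid at (105.00, 90.00).
flange: A = 210 × 30 = 6300.00, centroid at (105.00, 195.00).
ΣA = 9900.00 mm²
ΣAx_c = (3600.00)(105.00) + (6300.00)(105.00) = 1039500.00 mm³
ΣAy_c = (3600.00)(90.00) + (6300.00)(195.00) = 1552500.00 mm³
x_c = 1039500.00 / 9900.00 = 105.00 mm
y_c = 1552500.00 / 9900.00 = 156.82 mm

x_c = 105.00 mm, y_c = 156.82 mm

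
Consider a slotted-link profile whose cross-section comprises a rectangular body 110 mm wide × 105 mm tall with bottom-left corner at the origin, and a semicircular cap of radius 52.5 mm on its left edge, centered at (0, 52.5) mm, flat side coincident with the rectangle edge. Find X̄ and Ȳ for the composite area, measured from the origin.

rectangular body: A = 110 × 105 = 11550.00, centroid at (55.00, 52.50).
semicircular end: A = ½π·52.5² = 4329.51, centroid at (-22.28, 52.50).
ΣA = 15879.51 mm²
ΣAX̄ = (11550.00)(55.00) + (4329.51)(-22.28) = 538781.25 mm³
ΣAȲ = (11550.00)(52.50) + (4329.51)(52.50) = 833674.14 mm³
X̄ = 538781.25 / 15879.51 = 33.93 mm
Ȳ = 833674.14 / 15879.51 = 52.50 mm

X̄ = 33.93 mm, Ȳ = 52.50 mm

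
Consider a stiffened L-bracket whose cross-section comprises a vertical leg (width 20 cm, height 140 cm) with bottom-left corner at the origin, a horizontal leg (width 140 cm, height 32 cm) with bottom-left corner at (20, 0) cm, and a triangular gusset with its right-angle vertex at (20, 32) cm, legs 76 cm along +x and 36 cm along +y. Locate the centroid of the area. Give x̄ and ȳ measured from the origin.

x̄ = 57.03 cm, ȳ = 37.91 cm

vertical leg: A = 20 × 140 = 2800.00, centroid at (10.00, 70.00).
horizontal leg: A = 140 × 32 = 4480.00, centroid at (90.00, 16.00).
gusset: A = ½·76·36 = 1368.00, centroid at (45.33, 44.00).
ΣA = 8648.00 cm², ΣAx̄ = 493216.00 cm³, ΣAȳ = 327872.00 cm³.
x̄ = 493216.00/8648.00 = 57.03 cm; ȳ = 327872.00/8648.00 = 37.91 cm.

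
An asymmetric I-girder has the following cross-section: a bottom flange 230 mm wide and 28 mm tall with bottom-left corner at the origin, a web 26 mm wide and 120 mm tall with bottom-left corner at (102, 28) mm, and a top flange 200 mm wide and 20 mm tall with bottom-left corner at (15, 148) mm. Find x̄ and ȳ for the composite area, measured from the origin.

x̄ = 115.00 mm, ȳ = 73.50 mm

Part | A | x̄ᵢ | ȳᵢ | A·x̄ᵢ | A·ȳᵢ
bottom flange | 6440.00 | 115.00 | 14.00 | 740600.00 | 90160.00
web | 3120.00 | 115.00 | 88.00 | 358800.00 | 274560.00
top flange | 4000.00 | 115.00 | 158.00 | 460000.00 | 632000.00
Σ | 13560.00 |  |  | 1559400.00 | 996720.00
x̄ = 1559400.00 / 13560.00 = 115.00 mm
ȳ = 996720.00 / 13560.00 = 73.50 mm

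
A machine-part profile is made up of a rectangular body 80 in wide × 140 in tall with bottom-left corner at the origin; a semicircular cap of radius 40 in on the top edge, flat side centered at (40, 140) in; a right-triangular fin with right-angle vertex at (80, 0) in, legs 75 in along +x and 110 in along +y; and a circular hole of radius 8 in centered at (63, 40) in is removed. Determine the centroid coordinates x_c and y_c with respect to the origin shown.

x_c = 54.94 in, y_c = 74.94 in

rectangular body: A = 80 × 140 = 11200.00, centroid at (40.00, 70.00).
semicircular top: A = ½π·40² = 2513.27, centroid at (40.00, 156.98).
triangular fin: A = ½·75·110 = 4125.00, centroid at (105.00, 36.67).
hole: A = −π·8² = -201.06, centroid at (63.00, 40.00).
ΣA = 17637.21 in², ΣAx_c = 968989.06 in³, ΣAy_c = 1321732.57 in³.
x_c = 968989.06/17637.21 = 54.94 in; y_c = 1321732.57/17637.21 = 74.94 in.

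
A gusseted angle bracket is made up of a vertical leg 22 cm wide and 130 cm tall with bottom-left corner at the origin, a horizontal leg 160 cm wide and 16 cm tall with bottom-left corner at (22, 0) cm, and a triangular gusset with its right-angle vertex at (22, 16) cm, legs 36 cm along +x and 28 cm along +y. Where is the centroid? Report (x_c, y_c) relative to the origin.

x_c = 52.28 cm, y_c = 36.99 cm

Part | A | x̄ᵢ | ȳᵢ | A·x̄ᵢ | A·ȳᵢ
vertical leg | 2860.00 | 11.00 | 65.00 | 31460.00 | 185900.00
horizontal leg | 2560.00 | 102.00 | 8.00 | 261120.00 | 20480.00
gusset | 504.00 | 34.00 | 25.33 | 17136.00 | 12768.00
Σ | 5924.00 |  |  | 309716.00 | 219148.00
x_c = 309716.00 / 5924.00 = 52.28 cm
y_c = 219148.00 / 5924.00 = 36.99 cm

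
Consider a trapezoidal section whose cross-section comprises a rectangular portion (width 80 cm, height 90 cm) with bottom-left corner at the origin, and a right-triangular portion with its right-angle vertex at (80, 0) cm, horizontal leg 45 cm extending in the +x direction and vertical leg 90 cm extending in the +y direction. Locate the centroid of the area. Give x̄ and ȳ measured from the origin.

Part | A | x̄ᵢ | ȳᵢ | A·x̄ᵢ | A·ȳᵢ
rectangular portion | 7200.00 | 40.00 | 45.00 | 288000.00 | 324000.00
triangular portion | 2025.00 | 95.00 | 30.00 | 192375.00 | 60750.00
Σ | 9225.00 |  |  | 480375.00 | 384750.00
x̄ = 480375.00 / 9225.00 = 52.07 cm
ȳ = 384750.00 / 9225.00 = 41.71 cm

x̄ = 52.07 cm, ȳ = 41.71 cm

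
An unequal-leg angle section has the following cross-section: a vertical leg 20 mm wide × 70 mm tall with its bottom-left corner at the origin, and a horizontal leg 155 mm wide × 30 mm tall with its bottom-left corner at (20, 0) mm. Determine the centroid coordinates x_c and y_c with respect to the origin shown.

vertical leg: A = 20 × 70 = 1400.00, centroid at (10.00, 35.00).
horizontal leg: A = 155 × 30 = 4650.00, centroid at (97.50, 15.00).
ΣA = 6050.00 mm²
ΣAx_c = (1400.00)(10.00) + (4650.00)(97.50) = 467375.00 mm³
ΣAy_c = (1400.00)(35.00) + (4650.00)(15.00) = 118750.00 mm³
x_c = 467375.00 / 6050.00 = 77.25 mm
y_c = 118750.00 / 6050.00 = 19.63 mm

x_c = 77.25 mm, y_c = 19.63 mm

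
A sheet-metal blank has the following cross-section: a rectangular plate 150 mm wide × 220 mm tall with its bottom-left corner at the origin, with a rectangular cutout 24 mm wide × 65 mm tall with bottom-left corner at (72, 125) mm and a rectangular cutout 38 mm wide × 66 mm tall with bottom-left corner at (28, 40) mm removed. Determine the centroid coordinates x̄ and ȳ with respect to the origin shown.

plate: A = 150 × 220 = 33000.00, centroid at (75.00, 110.00).
hole 1: A = −(24 × 65) = -1560.00, centroid at (84.00, 157.50).
hole 2: A = −(38 × 66) = -2508.00, centroid at (47.00, 73.00).
ΣA = 28932.00 mm²
ΣAx̄ = (33000.00)(75.00) + (-1560.00)(84.00) + (-2508.00)(47.00) = 2226084.00 mm³
ΣAȳ = (33000.00)(110.00) + (-1560.00)(157.50) + (-2508.00)(73.00) = 3201216.00 mm³
x̄ = 2226084.00 / 28932.00 = 76.94 mm
ȳ = 3201216.00 / 28932.00 = 110.65 mm

x̄ = 76.94 mm, ȳ = 110.65 mm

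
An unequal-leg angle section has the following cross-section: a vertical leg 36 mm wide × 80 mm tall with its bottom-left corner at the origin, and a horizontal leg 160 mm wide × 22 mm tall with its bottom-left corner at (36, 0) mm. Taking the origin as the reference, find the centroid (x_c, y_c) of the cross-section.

vertical leg: A = 36 × 80 = 2880.00, centroid at (18.00, 40.00).
horizontal leg: A = 160 × 22 = 3520.00, centroid at (116.00, 11.00).
ΣA = 6400.00 mm², ΣAx_c = 460160.00 mm³, ΣAy_c = 153920.00 mm³.
x_c = 460160.00/6400.00 = 71.90 mm; y_c = 153920.00/6400.00 = 24.05 mm.

x_c = 71.90 mm, y_c = 24.05 mm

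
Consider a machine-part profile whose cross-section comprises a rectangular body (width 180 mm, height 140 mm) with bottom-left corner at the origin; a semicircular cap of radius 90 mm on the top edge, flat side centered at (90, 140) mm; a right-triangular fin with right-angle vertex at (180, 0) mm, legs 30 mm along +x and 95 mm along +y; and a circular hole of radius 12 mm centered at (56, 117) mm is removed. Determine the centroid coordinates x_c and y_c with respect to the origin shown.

Part | A | x̄ᵢ | ȳᵢ | A·x̄ᵢ | A·ȳᵢ
rectangular body | 25200.00 | 90.00 | 70.00 | 2268000.00 | 1764000.00
semicircular top | 12723.45 | 90.00 | 178.20 | 1145110.52 | 2267283.03
triangular fin | 1425.00 | 190.00 | 31.67 | 270750.00 | 45125.00
hole | -452.39 | 56.00 | 117.00 | -25333.80 | -52929.55
Σ | 38896.06 |  |  | 3658526.72 | 4023478.48
x_c = 3658526.72 / 38896.06 = 94.06 mm
y_c = 4023478.48 / 38896.06 = 103.44 mm

x_c = 94.06 mm, y_c = 103.44 mm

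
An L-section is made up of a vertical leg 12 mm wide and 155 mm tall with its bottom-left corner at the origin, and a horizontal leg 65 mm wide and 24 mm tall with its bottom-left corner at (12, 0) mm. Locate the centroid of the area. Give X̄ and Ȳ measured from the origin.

X̄ = 23.56 mm, Ȳ = 47.62 mm

vertical leg: A = 12 × 155 = 1860.00, centroid at (6.00, 77.50).
horizontal leg: A = 65 × 24 = 1560.00, centroid at (44.50, 12.00).
ΣA = 3420.00 mm²
ΣAX̄ = (1860.00)(6.00) + (1560.00)(44.50) = 80580.00 mm³
ΣAȲ = (1860.00)(77.50) + (1560.00)(12.00) = 162870.00 mm³
X̄ = 80580.00 / 3420.00 = 23.56 mm
Ȳ = 162870.00 / 3420.00 = 47.62 mm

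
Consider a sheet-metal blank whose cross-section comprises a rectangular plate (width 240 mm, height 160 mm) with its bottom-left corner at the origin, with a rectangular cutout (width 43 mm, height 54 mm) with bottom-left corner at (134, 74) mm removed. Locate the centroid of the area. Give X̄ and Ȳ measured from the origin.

Part | A | x̄ᵢ | ȳᵢ | A·x̄ᵢ | A·ȳᵢ
plate | 38400.00 | 120.00 | 80.00 | 4608000.00 | 3072000.00
hole | -2322.00 | 155.50 | 101.00 | -361071.00 | -234522.00
Σ | 36078.00 |  |  | 4246929.00 | 2837478.00
X̄ = 4246929.00 / 36078.00 = 117.72 mm
Ȳ = 2837478.00 / 36078.00 = 78.65 mm

X̄ = 117.72 mm, Ȳ = 78.65 mm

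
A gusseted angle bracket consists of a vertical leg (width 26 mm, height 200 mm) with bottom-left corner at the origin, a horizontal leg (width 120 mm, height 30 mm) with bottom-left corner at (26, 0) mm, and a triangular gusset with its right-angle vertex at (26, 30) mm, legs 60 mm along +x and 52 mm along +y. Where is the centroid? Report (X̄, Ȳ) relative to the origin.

vertical leg: A = 26 × 200 = 5200.00, centroid at (13.00, 100.00).
horizontal leg: A = 120 × 30 = 3600.00, centroid at (86.00, 15.00).
gusset: A = ½·60·52 = 1560.00, centroid at (46.00, 47.33).
ΣA = 10360.00 mm²
ΣAX̄ = (5200.00)(13.00) + (3600.00)(86.00) + (1560.00)(46.00) = 448960.00 mm³
ΣAȲ = (5200.00)(100.00) + (3600.00)(15.00) + (1560.00)(47.33) = 647840.00 mm³
X̄ = 448960.00 / 10360.00 = 43.34 mm
Ȳ = 647840.00 / 10360.00 = 62.53 mm

X̄ = 43.34 mm, Ȳ = 62.53 mm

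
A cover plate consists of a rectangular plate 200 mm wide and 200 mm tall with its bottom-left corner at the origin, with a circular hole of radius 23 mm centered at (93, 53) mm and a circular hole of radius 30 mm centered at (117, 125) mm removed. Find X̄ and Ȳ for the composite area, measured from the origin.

X̄ = 98.97 mm, Ȳ = 100.21 mm

Part | A | x̄ᵢ | ȳᵢ | A·x̄ᵢ | A·ȳᵢ
plate | 40000.00 | 100.00 | 100.00 | 4000000.00 | 4000000.00
hole 1 | -1661.90 | 93.00 | 53.00 | -154556.93 | -88080.83
hole 2 | -2827.43 | 117.00 | 125.00 | -330809.71 | -353429.17
Σ | 35510.66 |  |  | 3514633.36 | 3558489.99
X̄ = 3514633.36 / 35510.66 = 98.97 mm
Ȳ = 3558489.99 / 35510.66 = 100.21 mm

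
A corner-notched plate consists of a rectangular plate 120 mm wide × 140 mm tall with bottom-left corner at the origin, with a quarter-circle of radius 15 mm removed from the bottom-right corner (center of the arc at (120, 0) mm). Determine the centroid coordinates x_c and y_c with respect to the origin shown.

x_c = 59.43 mm, y_c = 70.68 mm

plate: A = 120 × 140 = 16800.00, centroid at (60.00, 70.00).
removed quarter-circle: A = −¼π·15² = -176.71, centroid at (113.63, 6.37).
ΣA = 16623.29 mm², ΣAx_c = 987919.25 mm³, ΣAy_c = 1174875.00 mm³.
x_c = 987919.25/16623.29 = 59.43 mm; y_c = 1174875.00/16623.29 = 70.68 mm.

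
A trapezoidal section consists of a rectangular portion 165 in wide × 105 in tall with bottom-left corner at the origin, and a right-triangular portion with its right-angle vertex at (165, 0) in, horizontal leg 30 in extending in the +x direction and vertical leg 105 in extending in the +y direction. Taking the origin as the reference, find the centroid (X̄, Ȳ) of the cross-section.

rectangular portion: A = 165 × 105 = 17325.00, centroid at (82.50, 52.50).
triangular portion: A = ½·30·105 = 1575.00, centroid at (175.00, 35.00).
ΣA = 18900.00 in²
ΣAX̄ = (17325.00)(82.50) + (1575.00)(175.00) = 1704937.50 in³
ΣAȲ = (17325.00)(52.50) + (1575.00)(35.00) = 964687.50 in³
X̄ = 1704937.50 / 18900.00 = 90.21 in
Ȳ = 964687.50 / 18900.00 = 51.04 in

X̄ = 90.21 in, Ȳ = 51.04 in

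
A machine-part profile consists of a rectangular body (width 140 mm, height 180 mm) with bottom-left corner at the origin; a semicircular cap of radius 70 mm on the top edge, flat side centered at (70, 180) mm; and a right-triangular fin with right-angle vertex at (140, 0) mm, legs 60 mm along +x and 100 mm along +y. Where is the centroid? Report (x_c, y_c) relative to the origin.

x_c = 77.52 mm, y_c = 110.93 mm

rectangular body: A = 140 × 180 = 25200.00, centroid at (70.00, 90.00).
semicircular top: A = ½π·70² = 7696.90, centroid at (70.00, 209.71).
triangular fin: A = ½·60·100 = 3000.00, centroid at (160.00, 33.33).
ΣA = 35896.90 mm²
ΣAx_c = (25200.00)(70.00) + (7696.90)(70.00) + (3000.00)(160.00) = 2782783.14 mm³
ΣAy_c = (25200.00)(90.00) + (7696.90)(209.71) + (3000.00)(33.33) = 3982109.03 mm³
x_c = 2782783.14 / 35896.90 = 77.52 mm
y_c = 3982109.03 / 35896.90 = 110.93 mm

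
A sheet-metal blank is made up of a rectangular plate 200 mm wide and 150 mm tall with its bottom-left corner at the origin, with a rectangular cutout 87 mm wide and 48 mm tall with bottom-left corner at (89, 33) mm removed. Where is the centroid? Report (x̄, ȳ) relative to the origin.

x̄ = 94.74 mm, ȳ = 77.91 mm

Part | A | x̄ᵢ | ȳᵢ | A·x̄ᵢ | A·ȳᵢ
plate | 30000.00 | 100.00 | 75.00 | 3000000.00 | 2250000.00
hole | -4176.00 | 132.50 | 57.00 | -553320.00 | -238032.00
Σ | 25824.00 |  |  | 2446680.00 | 2011968.00
x̄ = 2446680.00 / 25824.00 = 94.74 mm
ȳ = 2011968.00 / 25824.00 = 77.91 mm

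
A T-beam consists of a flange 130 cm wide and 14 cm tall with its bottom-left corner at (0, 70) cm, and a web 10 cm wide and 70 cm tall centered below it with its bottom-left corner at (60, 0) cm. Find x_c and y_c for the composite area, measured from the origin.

x_c = 65.00 cm, y_c = 65.33 cm

web: A = 10 × 70 = 700.00, centroid at (65.00, 35.00).
flange: A = 130 × 14 = 1820.00, centroid at (65.00, 77.00).
ΣA = 2520.00 cm²
ΣAx_c = (700.00)(65.00) + (1820.00)(65.00) = 163800.00 cm³
ΣAy_c = (700.00)(35.00) + (1820.00)(77.00) = 164640.00 cm³
x_c = 163800.00 / 2520.00 = 65.00 cm
y_c = 164640.00 / 2520.00 = 65.33 cm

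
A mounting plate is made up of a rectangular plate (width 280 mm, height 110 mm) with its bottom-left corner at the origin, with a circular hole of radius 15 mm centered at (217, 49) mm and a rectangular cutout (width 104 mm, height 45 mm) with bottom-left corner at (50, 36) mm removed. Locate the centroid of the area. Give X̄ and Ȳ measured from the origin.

X̄ = 144.86 mm, Ȳ = 54.52 mm

Part | A | x̄ᵢ | ȳᵢ | A·x̄ᵢ | A·ȳᵢ
plate | 30800.00 | 140.00 | 55.00 | 4312000.00 | 1694000.00
hole 1 | -706.86 | 217.00 | 49.00 | -153388.26 | -34636.06
hole 2 | -4680.00 | 102.00 | 58.50 | -477360.00 | -273780.00
Σ | 25413.14 |  |  | 3681251.74 | 1385583.94
X̄ = 3681251.74 / 25413.14 = 144.86 mm
Ȳ = 1385583.94 / 25413.14 = 54.52 mm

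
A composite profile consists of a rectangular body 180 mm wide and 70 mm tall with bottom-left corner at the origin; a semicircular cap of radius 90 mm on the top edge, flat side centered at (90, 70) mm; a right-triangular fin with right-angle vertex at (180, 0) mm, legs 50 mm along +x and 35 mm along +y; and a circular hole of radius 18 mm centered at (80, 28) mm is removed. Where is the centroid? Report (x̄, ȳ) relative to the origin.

x̄ = 94.11 mm, ȳ = 71.46 mm

rectangular body: A = 180 × 70 = 12600.00, centroid at (90.00, 35.00).
semicircular top: A = ½π·90² = 12723.45, centroid at (90.00, 108.20).
triangular fin: A = ½·50·35 = 875.00, centroid at (196.67, 11.67).
hole: A = −π·18² = -1017.88, centroid at (80.00, 28.00).
ΣA = 25180.57 mm²
ΣAx̄ = (12600.00)(90.00) + (12723.45)(90.00) + (875.00)(196.67) + (-1017.88)(80.00) = 2369763.77 mm³
ΣAȳ = (12600.00)(35.00) + (12723.45)(108.20) + (875.00)(11.67) + (-1017.88)(28.00) = 1799349.32 mm³
x̄ = 2369763.77 / 25180.57 = 94.11 mm
ȳ = 1799349.32 / 25180.57 = 71.46 mm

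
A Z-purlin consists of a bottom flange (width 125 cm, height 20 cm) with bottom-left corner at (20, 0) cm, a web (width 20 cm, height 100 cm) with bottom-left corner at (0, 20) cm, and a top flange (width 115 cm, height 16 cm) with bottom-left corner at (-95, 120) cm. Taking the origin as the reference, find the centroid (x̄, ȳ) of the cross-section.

bottom flange: A = 125 × 20 = 2500.00, centroid at (82.50, 10.00).
web: A = 20 × 100 = 2000.00, centroid at (10.00, 70.00).
top flange: A = 115 × 16 = 1840.00, centroid at (-37.50, 128.00).
ΣA = 6340.00 cm²
ΣAx̄ = (2500.00)(82.50) + (2000.00)(10.00) + (1840.00)(-37.50) = 157250.00 cm³
ΣAȳ = (2500.00)(10.00) + (2000.00)(70.00) + (1840.00)(128.00) = 400520.00 cm³
x̄ = 157250.00 / 6340.00 = 24.80 cm
ȳ = 400520.00 / 6340.00 = 63.17 cm

x̄ = 24.80 cm, ȳ = 63.17 cm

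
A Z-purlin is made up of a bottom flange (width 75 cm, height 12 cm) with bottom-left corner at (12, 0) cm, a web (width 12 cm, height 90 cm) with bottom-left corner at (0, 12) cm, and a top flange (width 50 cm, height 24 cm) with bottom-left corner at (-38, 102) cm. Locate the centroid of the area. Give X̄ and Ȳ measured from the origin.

X̄ = 11.14 cm, Ȳ = 64.08 cm

Part | A | x̄ᵢ | ȳᵢ | A·x̄ᵢ | A·ȳᵢ
bottom flange | 900.00 | 49.50 | 6.00 | 44550.00 | 5400.00
web | 1080.00 | 6.00 | 57.00 | 6480.00 | 61560.00
top flange | 1200.00 | -13.00 | 114.00 | -15600.00 | 136800.00
Σ | 3180.00 |  |  | 35430.00 | 203760.00
X̄ = 35430.00 / 3180.00 = 11.14 cm
Ȳ = 203760.00 / 3180.00 = 64.08 cm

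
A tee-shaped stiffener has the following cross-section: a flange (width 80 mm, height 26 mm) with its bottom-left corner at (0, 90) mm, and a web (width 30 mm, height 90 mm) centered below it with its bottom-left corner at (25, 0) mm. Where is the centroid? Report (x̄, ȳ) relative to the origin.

x̄ = 40.00 mm, ȳ = 70.24 mm

web: A = 30 × 90 = 2700.00, centroid at (40.00, 45.00).
flange: A = 80 × 26 = 2080.00, centroid at (40.00, 103.00).
ΣA = 4780.00 mm²
ΣAx̄ = (2700.00)(40.00) + (2080.00)(40.00) = 191200.00 mm³
ΣAȳ = (2700.00)(45.00) + (2080.00)(103.00) = 335740.00 mm³
x̄ = 191200.00 / 4780.00 = 40.00 mm
ȳ = 335740.00 / 4780.00 = 70.24 mm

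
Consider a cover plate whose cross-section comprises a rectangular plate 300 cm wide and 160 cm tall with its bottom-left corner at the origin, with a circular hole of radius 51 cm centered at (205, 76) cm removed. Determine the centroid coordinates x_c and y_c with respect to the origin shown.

plate: A = 300 × 160 = 48000.00, centroid at (150.00, 80.00).
hole: A = −π·51² = -8171.28, centroid at (205.00, 76.00).
ΣA = 39828.72 cm²
ΣAx_c = (48000.00)(150.00) + (-8171.28)(205.00) = 5524887.09 cm³
ΣAy_c = (48000.00)(80.00) + (-8171.28)(76.00) = 3218982.53 cm³
x_c = 5524887.09 / 39828.72 = 138.72 cm
y_c = 3218982.53 / 39828.72 = 80.82 cm

x_c = 138.72 cm, y_c = 80.82 cm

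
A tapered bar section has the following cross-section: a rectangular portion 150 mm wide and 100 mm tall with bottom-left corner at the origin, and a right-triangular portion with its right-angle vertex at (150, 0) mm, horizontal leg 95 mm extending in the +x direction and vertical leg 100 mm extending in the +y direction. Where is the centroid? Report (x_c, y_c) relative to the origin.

x_c = 100.65 mm, y_c = 45.99 mm

rectangular portion: A = 150 × 100 = 15000.00, centroid at (75.00, 50.00).
triangular portion: A = ½·95·100 = 4750.00, centroid at (181.67, 33.33).
ΣA = 19750.00 mm²
ΣAx_c = (15000.00)(75.00) + (4750.00)(181.67) = 1987916.67 mm³
ΣAy_c = (15000.00)(50.00) + (4750.00)(33.33) = 908333.33 mm³
x_c = 1987916.67 / 19750.00 = 100.65 mm
y_c = 908333.33 / 19750.00 = 45.99 mm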